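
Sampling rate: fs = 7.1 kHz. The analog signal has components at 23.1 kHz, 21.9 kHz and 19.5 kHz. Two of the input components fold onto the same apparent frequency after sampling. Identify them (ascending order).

19.5 kHz, 23.1 kHz

fs/2 = 3.55 kHz.
23.1 kHz mod fs = 1.8 kHz.
1.8 kHz ≤ fs/2 = 3.55 kHz, appears at 1.8 kHz.
21.9 kHz mod fs = 0.6 kHz.
0.6 kHz ≤ fs/2 = 3.55 kHz, appears at 0.6 kHz.
19.5 kHz mod fs = 5.3 kHz.
5.3 kHz > fs/2 = 3.55 kHz, folds to fs − 5.3 kHz = 1.8 kHz.
19.5 kHz and 23.1 kHz both map to 1.8 kHz.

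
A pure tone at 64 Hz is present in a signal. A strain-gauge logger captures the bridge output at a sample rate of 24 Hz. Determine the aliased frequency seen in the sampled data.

64 Hz mod fs = 16 Hz.
16 Hz > fs/2 = 12 Hz, folds to fs − 16 Hz = 8 Hz.

8 Hz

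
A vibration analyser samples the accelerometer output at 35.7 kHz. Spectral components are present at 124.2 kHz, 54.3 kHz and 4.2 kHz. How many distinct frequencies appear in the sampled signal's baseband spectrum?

fs/2 = 17.85 kHz.
124.2 kHz mod fs = 17.1 kHz.
17.1 kHz ≤ fs/2 = 17.85 kHz, appears at 17.1 kHz.
54.3 kHz mod fs = 18.6 kHz.
18.6 kHz > fs/2 = 17.85 kHz, folds to fs − 18.6 kHz = 17.1 kHz.
4.2 kHz ≤ fs/2 = 17.85 kHz, passes unchanged.
Distinct values: {4.2 kHz, 17.1 kHz} → 2.

2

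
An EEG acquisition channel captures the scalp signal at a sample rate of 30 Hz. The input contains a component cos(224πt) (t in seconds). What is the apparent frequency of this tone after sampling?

8 Hz

ω = 224π rad/s → f = ω/(2π) = 112 Hz.
112 Hz mod fs = 22 Hz.
22 Hz > fs/2 = 15 Hz, folds to fs − 22 Hz = 8 Hz.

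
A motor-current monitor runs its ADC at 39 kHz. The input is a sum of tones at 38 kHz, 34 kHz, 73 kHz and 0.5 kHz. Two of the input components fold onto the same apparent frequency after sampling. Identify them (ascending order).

fs/2 = 19.5 kHz.
38 kHz > fs/2 = 19.5 kHz, folds to fs − 38 kHz = 1 kHz.
34 kHz > fs/2 = 19.5 kHz, folds to fs − 34 kHz = 5 kHz.
73 kHz mod fs = 34 kHz.
34 kHz > fs/2 = 19.5 kHz, folds to fs − 34 kHz = 5 kHz.
0.5 kHz ≤ fs/2 = 19.5 kHz, passes unchanged.
34 kHz and 73 kHz both map to 5 kHz.

34 kHz, 73 kHz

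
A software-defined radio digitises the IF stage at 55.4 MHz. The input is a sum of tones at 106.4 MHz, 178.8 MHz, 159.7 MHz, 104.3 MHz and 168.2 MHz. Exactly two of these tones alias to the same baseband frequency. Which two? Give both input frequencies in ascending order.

104.3 MHz, 159.7 MHz

fs/2 = 27.7 MHz.
106.4 MHz mod fs = 51 MHz.
51 MHz > fs/2 = 27.7 MHz, folds to fs − 51 MHz = 4.4 MHz.
178.8 MHz mod fs = 12.6 MHz.
12.6 MHz ≤ fs/2 = 27.7 MHz, appears at 12.6 MHz.
159.7 MHz mod fs = 48.9 MHz.
48.9 MHz > fs/2 = 27.7 MHz, folds to fs − 48.9 MHz = 6.5 MHz.
104.3 MHz mod fs = 48.9 MHz.
48.9 MHz > fs/2 = 27.7 MHz, folds to fs − 48.9 MHz = 6.5 MHz.
168.2 MHz mod fs = 2 MHz.
2 MHz ≤ fs/2 = 27.7 MHz, appears at 2 MHz.
104.3 MHz and 159.7 MHz both map to 6.5 MHz.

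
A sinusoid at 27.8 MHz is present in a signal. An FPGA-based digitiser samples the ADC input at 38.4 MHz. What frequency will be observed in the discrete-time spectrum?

10.6 MHz

27.8 MHz > fs/2 = 19.2 MHz, folds to fs − 27.8 MHz = 10.6 MHz.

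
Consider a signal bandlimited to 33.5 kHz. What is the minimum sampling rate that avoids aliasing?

67 kHz

Nyquist rate = 2 × 33.5 kHz = 67 kHz.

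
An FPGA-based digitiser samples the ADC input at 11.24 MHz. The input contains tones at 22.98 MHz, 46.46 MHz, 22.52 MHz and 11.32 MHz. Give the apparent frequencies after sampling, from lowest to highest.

fs/2 = 5.62 MHz.
22.98 MHz mod fs = 0.5 MHz.
0.5 MHz ≤ fs/2 = 5.62 MHz, appears at 0.5 MHz.
46.46 MHz mod fs = 1.5 MHz.
1.5 MHz ≤ fs/2 = 5.62 MHz, appears at 1.5 MHz.
22.52 MHz mod fs = 0.04 MHz.
0.04 MHz ≤ fs/2 = 5.62 MHz, appears at 0.04 MHz.
11.32 MHz mod fs = 0.08 MHz.
0.08 MHz ≤ fs/2 = 5.62 MHz, appears at 0.08 MHz.
Distinct values: {0.04 MHz, 0.08 MHz, 0.5 MHz, 1.5 MHz}.

0.04 MHz, 0.08 MHz, 0.5 MHz, 1.5 MHz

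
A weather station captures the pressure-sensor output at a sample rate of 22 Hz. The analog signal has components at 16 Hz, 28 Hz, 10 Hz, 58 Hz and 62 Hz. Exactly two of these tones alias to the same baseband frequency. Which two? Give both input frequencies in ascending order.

fs/2 = 11 Hz.
16 Hz > fs/2 = 11 Hz, folds to fs − 16 Hz = 6 Hz.
28 Hz mod fs = 6 Hz.
6 Hz ≤ fs/2 = 11 Hz, appears at 6 Hz.
10 Hz ≤ fs/2 = 11 Hz, passes unchanged.
58 Hz mod fs = 14 Hz.
14 Hz > fs/2 = 11 Hz, folds to fs − 14 Hz = 8 Hz.
62 Hz mod fs = 18 Hz.
18 Hz > fs/2 = 11 Hz, folds to fs − 18 Hz = 4 Hz.
16 Hz and 28 Hz both map to 6 Hz.

16 Hz, 28 Hz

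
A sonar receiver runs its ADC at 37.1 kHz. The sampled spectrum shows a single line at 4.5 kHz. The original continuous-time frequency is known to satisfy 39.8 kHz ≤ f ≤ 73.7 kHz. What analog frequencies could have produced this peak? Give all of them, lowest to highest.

41.6 kHz, 69.7 kHz

Frequencies that alias to 4.5 kHz are k·fs ± 4.5 kHz for integer k ≥ 0.
k=0: 4.5 kHz.
k=1: 32.6 kHz, 41.6 kHz.
k=2: 69.7 kHz, 78.7 kHz.
k=3: 106.8 kHz, 115.8 kHz.
Within [39.8 kHz, 73.7 kHz]: 41.6 kHz, 69.7 kHz.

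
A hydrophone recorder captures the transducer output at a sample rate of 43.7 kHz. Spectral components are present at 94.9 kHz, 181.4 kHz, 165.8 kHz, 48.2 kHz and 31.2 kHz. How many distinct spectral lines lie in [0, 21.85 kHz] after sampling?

5

fs/2 = 21.85 kHz.
94.9 kHz mod fs = 7.5 kHz.
7.5 kHz ≤ fs/2 = 21.85 kHz, appears at 7.5 kHz.
181.4 kHz mod fs = 6.6 kHz.
6.6 kHz ≤ fs/2 = 21.85 kHz, appears at 6.6 kHz.
165.8 kHz mod fs = 34.7 kHz.
34.7 kHz > fs/2 = 21.85 kHz, folds to fs − 34.7 kHz = 9 kHz.
48.2 kHz mod fs = 4.5 kHz.
4.5 kHz ≤ fs/2 = 21.85 kHz, appears at 4.5 kHz.
31.2 kHz > fs/2 = 21.85 kHz, folds to fs − 31.2 kHz = 12.5 kHz.
Distinct values: {4.5 kHz, 6.6 kHz, 7.5 kHz, 9 kHz, 12.5 kHz} → 5.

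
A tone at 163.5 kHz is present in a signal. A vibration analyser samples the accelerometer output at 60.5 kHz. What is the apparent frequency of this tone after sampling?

163.5 kHz mod fs = 42.5 kHz.
42.5 kHz > fs/2 = 30.25 kHz, folds to fs − 42.5 kHz = 18 kHz.

18 kHz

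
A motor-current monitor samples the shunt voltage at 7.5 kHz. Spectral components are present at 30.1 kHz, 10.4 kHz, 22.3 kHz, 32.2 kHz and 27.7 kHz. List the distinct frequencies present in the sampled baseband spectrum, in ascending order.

fs/2 = 3.75 kHz.
30.1 kHz mod fs = 0.1 kHz.
0.1 kHz ≤ fs/2 = 3.75 kHz, appears at 0.1 kHz.
10.4 kHz mod fs = 2.9 kHz.
2.9 kHz ≤ fs/2 = 3.75 kHz, appears at 2.9 kHz.
22.3 kHz mod fs = 7.3 kHz.
7.3 kHz > fs/2 = 3.75 kHz, folds to fs − 7.3 kHz = 0.2 kHz.
32.2 kHz mod fs = 2.2 kHz.
2.2 kHz ≤ fs/2 = 3.75 kHz, appears at 2.2 kHz.
27.7 kHz mod fs = 5.2 kHz.
5.2 kHz > fs/2 = 3.75 kHz, folds to fs − 5.2 kHz = 2.3 kHz.
Distinct values: {0.1 kHz, 0.2 kHz, 2.2 kHz, 2.3 kHz, 2.9 kHz}.

0.1 kHz, 0.2 kHz, 2.2 kHz, 2.3 kHz, 2.9 kHz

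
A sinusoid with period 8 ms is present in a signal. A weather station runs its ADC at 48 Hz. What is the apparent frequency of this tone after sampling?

19 Hz

T = 8 ms → f = 1/T = 125 Hz.
125 Hz mod fs = 29 Hz.
29 Hz > fs/2 = 24 Hz, folds to fs − 29 Hz = 19 Hz.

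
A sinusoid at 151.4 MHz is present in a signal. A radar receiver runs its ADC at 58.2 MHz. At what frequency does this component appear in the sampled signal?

23.2 MHz

151.4 MHz mod fs = 35 MHz.
35 MHz > fs/2 = 29.1 MHz, folds to fs − 35 MHz = 23.2 MHz.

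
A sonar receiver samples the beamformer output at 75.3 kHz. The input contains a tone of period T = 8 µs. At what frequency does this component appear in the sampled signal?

25.6 kHz

T = 8 µs → f = 1/T = 125 kHz.
125 kHz mod fs = 49.7 kHz.
49.7 kHz > fs/2 = 37.65 kHz, folds to fs − 49.7 kHz = 25.6 kHz.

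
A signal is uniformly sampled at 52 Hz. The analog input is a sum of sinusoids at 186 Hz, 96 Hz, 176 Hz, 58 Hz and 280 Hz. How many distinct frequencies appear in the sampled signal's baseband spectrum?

fs/2 = 26 Hz.
186 Hz mod fs = 30 Hz.
30 Hz > fs/2 = 26 Hz, folds to fs − 30 Hz = 22 Hz.
96 Hz mod fs = 44 Hz.
44 Hz > fs/2 = 26 Hz, folds to fs − 44 Hz = 8 Hz.
176 Hz mod fs = 20 Hz.
20 Hz ≤ fs/2 = 26 Hz, appears at 20 Hz.
58 Hz mod fs = 6 Hz.
6 Hz ≤ fs/2 = 26 Hz, appears at 6 Hz.
280 Hz mod fs = 20 Hz.
20 Hz ≤ fs/2 = 26 Hz, appears at 20 Hz.
Distinct values: {6 Hz, 8 Hz, 20 Hz, 22 Hz} → 4.

4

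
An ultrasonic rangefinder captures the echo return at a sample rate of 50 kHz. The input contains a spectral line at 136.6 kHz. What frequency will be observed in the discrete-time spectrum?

13.4 kHz

136.6 kHz mod fs = 36.6 kHz.
36.6 kHz > fs/2 = 25 kHz, folds to fs − 36.6 kHz = 13.4 kHz.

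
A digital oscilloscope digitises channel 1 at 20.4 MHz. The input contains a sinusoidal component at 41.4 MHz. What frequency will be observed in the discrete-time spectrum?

41.4 MHz mod fs = 0.6 MHz.
0.6 MHz ≤ fs/2 = 10.2 MHz, appears at 0.6 MHz.

0.6 MHz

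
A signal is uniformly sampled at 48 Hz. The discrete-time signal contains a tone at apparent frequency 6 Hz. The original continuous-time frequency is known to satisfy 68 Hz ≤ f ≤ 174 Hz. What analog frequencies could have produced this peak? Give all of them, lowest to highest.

Frequencies that alias to 6 Hz are k·fs ± 6 Hz for integer k ≥ 0.
k=0: 6 Hz.
k=1: 42 Hz, 54 Hz.
k=2: 90 Hz, 102 Hz.
k=3: 138 Hz, 150 Hz.
k=4: 186 Hz, 198 Hz.
Within [68 Hz, 174 Hz]: 90 Hz, 102 Hz, 138 Hz, 150 Hz.

90 Hz, 102 Hz, 138 Hz, 150 Hz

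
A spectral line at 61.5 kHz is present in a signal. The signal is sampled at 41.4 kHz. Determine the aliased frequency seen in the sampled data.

61.5 kHz mod fs = 20.1 kHz.
20.1 kHz ≤ fs/2 = 20.7 kHz, appears at 20.1 kHz.

20.1 kHz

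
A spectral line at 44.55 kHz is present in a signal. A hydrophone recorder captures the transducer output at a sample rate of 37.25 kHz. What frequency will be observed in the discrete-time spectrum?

7.3 kHz

44.55 kHz mod fs = 7.3 kHz.
7.3 kHz ≤ fs/2 = 18.625 kHz, appears at 7.3 kHz.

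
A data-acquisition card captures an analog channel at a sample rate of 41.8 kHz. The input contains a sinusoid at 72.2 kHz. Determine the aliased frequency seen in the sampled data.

11.4 kHz

72.2 kHz mod fs = 30.4 kHz.
30.4 kHz > fs/2 = 20.9 kHz, folds to fs − 30.4 kHz = 11.4 kHz.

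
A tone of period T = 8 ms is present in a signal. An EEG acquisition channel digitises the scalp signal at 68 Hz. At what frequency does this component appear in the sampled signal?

11 Hz

T = 8 ms → f = 1/T = 125 Hz.
125 Hz mod fs = 57 Hz.
57 Hz > fs/2 = 34 Hz, folds to fs − 57 Hz = 11 Hz.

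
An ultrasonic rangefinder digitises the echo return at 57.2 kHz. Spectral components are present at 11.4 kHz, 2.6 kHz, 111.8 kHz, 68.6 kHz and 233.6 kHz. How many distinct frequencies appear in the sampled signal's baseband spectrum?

3

fs/2 = 28.6 kHz.
11.4 kHz ≤ fs/2 = 28.6 kHz, passes unchanged.
2.6 kHz ≤ fs/2 = 28.6 kHz, passes unchanged.
111.8 kHz mod fs = 54.6 kHz.
54.6 kHz > fs/2 = 28.6 kHz, folds to fs − 54.6 kHz = 2.6 kHz.
68.6 kHz mod fs = 11.4 kHz.
11.4 kHz ≤ fs/2 = 28.6 kHz, appears at 11.4 kHz.
233.6 kHz mod fs = 4.8 kHz.
4.8 kHz ≤ fs/2 = 28.6 kHz, appears at 4.8 kHz.
Distinct values: {2.6 kHz, 4.8 kHz, 11.4 kHz} → 3.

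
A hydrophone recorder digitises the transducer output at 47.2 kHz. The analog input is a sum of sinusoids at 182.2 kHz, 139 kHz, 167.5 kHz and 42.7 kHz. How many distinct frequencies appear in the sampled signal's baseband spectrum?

4

fs/2 = 23.6 kHz.
182.2 kHz mod fs = 40.6 kHz.
40.6 kHz > fs/2 = 23.6 kHz, folds to fs − 40.6 kHz = 6.6 kHz.
139 kHz mod fs = 44.6 kHz.
44.6 kHz > fs/2 = 23.6 kHz, folds to fs − 44.6 kHz = 2.6 kHz.
167.5 kHz mod fs = 25.9 kHz.
25.9 kHz > fs/2 = 23.6 kHz, folds to fs − 25.9 kHz = 21.3 kHz.
42.7 kHz > fs/2 = 23.6 kHz, folds to fs − 42.7 kHz = 4.5 kHz.
Distinct values: {2.6 kHz, 4.5 kHz, 6.6 kHz, 21.3 kHz} → 4.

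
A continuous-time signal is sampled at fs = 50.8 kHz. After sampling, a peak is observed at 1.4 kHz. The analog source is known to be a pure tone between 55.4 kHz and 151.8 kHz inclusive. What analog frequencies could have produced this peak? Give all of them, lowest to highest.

Frequencies that alias to 1.4 kHz are k·fs ± 1.4 kHz for integer k ≥ 0.
k=0: 1.4 kHz.
k=1: 49.4 kHz, 52.2 kHz.
k=2: 100.2 kHz, 103 kHz.
k=3: 151 kHz, 153.8 kHz.
k=4: 201.8 kHz, 204.6 kHz.
Within [55.4 kHz, 151.8 kHz]: 100.2 kHz, 103 kHz, 151 kHz.

100.2 kHz, 103 kHz, 151 kHz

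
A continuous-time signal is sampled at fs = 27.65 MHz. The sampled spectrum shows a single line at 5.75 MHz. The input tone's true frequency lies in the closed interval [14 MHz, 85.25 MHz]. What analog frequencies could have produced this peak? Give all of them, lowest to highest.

Frequencies that alias to 5.75 MHz are k·fs ± 5.75 MHz for integer k ≥ 0.
k=0: 5.75 MHz.
k=1: 21.9 MHz, 33.4 MHz.
k=2: 49.55 MHz, 61.05 MHz.
k=3: 77.2 MHz, 88.7 MHz.
k=4: 104.85 MHz, 116.35 MHz.
Within [14 MHz, 85.25 MHz]: 21.9 MHz, 33.4 MHz, 49.55 MHz, 61.05 MHz, 77.2 MHz.

21.9 MHz, 33.4 MHz, 49.55 MHz, 61.05 MHz, 77.2 MHz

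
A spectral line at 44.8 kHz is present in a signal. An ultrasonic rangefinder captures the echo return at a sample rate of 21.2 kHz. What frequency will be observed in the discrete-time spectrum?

2.4 kHz

44.8 kHz mod fs = 2.4 kHz.
2.4 kHz ≤ fs/2 = 10.6 kHz, appears at 2.4 kHz.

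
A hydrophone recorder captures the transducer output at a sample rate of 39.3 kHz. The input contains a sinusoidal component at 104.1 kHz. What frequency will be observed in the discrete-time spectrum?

104.1 kHz mod fs = 25.5 kHz.
25.5 kHz > fs/2 = 19.65 kHz, folds to fs − 25.5 kHz = 13.8 kHz.

13.8 kHz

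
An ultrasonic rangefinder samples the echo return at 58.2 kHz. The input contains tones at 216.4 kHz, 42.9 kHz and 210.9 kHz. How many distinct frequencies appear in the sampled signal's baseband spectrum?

3

fs/2 = 29.1 kHz.
216.4 kHz mod fs = 41.8 kHz.
41.8 kHz > fs/2 = 29.1 kHz, folds to fs − 41.8 kHz = 16.4 kHz.
42.9 kHz > fs/2 = 29.1 kHz, folds to fs − 42.9 kHz = 15.3 kHz.
210.9 kHz mod fs = 36.3 kHz.
36.3 kHz > fs/2 = 29.1 kHz, folds to fs − 36.3 kHz = 21.9 kHz.
Distinct values: {15.3 kHz, 16.4 kHz, 21.9 kHz} → 3.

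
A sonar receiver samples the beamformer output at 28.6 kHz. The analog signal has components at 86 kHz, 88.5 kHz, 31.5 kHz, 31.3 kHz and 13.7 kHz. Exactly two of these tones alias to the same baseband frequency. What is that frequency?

2.7 kHz

fs/2 = 14.3 kHz.
86 kHz mod fs = 0.2 kHz.
0.2 kHz ≤ fs/2 = 14.3 kHz, appears at 0.2 kHz.
88.5 kHz mod fs = 2.7 kHz.
2.7 kHz ≤ fs/2 = 14.3 kHz, appears at 2.7 kHz.
31.5 kHz mod fs = 2.9 kHz.
2.9 kHz ≤ fs/2 = 14.3 kHz, appears at 2.9 kHz.
31.3 kHz mod fs = 2.7 kHz.
2.7 kHz ≤ fs/2 = 14.3 kHz, appears at 2.7 kHz.
13.7 kHz ≤ fs/2 = 14.3 kHz, passes unchanged.
31.3 kHz and 88.5 kHz both map to 2.7 kHz.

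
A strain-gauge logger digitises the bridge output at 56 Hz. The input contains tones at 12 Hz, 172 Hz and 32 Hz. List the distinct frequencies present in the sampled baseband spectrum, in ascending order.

4 Hz, 12 Hz, 24 Hz

fs/2 = 28 Hz.
12 Hz ≤ fs/2 = 28 Hz, passes unchanged.
172 Hz mod fs = 4 Hz.
4 Hz ≤ fs/2 = 28 Hz, appears at 4 Hz.
32 Hz > fs/2 = 28 Hz, folds to fs − 32 Hz = 24 Hz.
Distinct values: {4 Hz, 12 Hz, 24 Hz}.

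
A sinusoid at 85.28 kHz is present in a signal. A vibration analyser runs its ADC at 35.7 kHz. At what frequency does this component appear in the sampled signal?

13.88 kHz

85.28 kHz mod fs = 13.88 kHz.
13.88 kHz ≤ fs/2 = 17.85 kHz, appears at 13.88 kHz.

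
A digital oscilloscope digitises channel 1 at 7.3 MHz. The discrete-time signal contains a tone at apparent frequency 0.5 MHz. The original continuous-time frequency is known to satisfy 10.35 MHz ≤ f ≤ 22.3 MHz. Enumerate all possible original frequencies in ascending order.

Frequencies that alias to 0.5 MHz are k·fs ± 0.5 MHz for integer k ≥ 0.
k=0: 0.5 MHz.
k=1: 6.8 MHz, 7.8 MHz.
k=2: 14.1 MHz, 15.1 MHz.
k=3: 21.4 MHz, 22.4 MHz.
k=4: 28.7 MHz, 29.7 MHz.
Within [10.35 MHz, 22.3 MHz]: 14.1 MHz, 15.1 MHz, 21.4 MHz.

14.1 MHz, 15.1 MHz, 21.4 MHz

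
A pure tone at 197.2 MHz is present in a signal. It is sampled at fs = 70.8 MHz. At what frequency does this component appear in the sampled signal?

15.2 MHz

197.2 MHz mod fs = 55.6 MHz.
55.6 MHz > fs/2 = 35.4 MHz, folds to fs − 55.6 MHz = 15.2 MHz.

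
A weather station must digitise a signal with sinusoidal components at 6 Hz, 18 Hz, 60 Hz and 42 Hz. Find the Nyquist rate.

120 Hz

Highest-frequency component: 60 Hz.
Nyquist rate = 2 × 60 Hz = 120 Hz.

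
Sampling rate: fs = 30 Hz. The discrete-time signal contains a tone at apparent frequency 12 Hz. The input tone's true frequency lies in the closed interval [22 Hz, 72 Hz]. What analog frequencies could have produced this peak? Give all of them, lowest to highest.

42 Hz, 48 Hz, 72 Hz

Frequencies that alias to 12 Hz are k·fs ± 12 Hz for integer k ≥ 0.
k=0: 12 Hz.
k=1: 18 Hz, 42 Hz.
k=2: 48 Hz, 72 Hz.
k=3: 78 Hz, 102 Hz.
Within [22 Hz, 72 Hz]: 42 Hz, 48 Hz, 72 Hz.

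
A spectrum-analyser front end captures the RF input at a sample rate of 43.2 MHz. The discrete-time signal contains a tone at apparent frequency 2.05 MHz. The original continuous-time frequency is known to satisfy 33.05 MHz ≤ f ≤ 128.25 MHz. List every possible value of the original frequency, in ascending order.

Frequencies that alias to 2.05 MHz are k·fs ± 2.05 MHz for integer k ≥ 0.
k=0: 2.05 MHz.
k=1: 41.15 MHz, 45.25 MHz.
k=2: 84.35 MHz, 88.45 MHz.
k=3: 127.55 MHz, 131.65 MHz.
k=4: 170.75 MHz, 174.85 MHz.
Within [33.05 MHz, 128.25 MHz]: 41.15 MHz, 45.25 MHz, 84.35 MHz, 88.45 MHz, 127.55 MHz.

41.15 MHz, 45.25 MHz, 84.35 MHz, 88.45 MHz, 127.55 MHz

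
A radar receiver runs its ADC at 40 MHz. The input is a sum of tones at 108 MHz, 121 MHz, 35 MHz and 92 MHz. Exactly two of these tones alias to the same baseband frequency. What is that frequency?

fs/2 = 20 MHz.
108 MHz mod fs = 28 MHz.
28 MHz > fs/2 = 20 MHz, folds to fs − 28 MHz = 12 MHz.
121 MHz mod fs = 1 MHz.
1 MHz ≤ fs/2 = 20 MHz, appears at 1 MHz.
35 MHz > fs/2 = 20 MHz, folds to fs − 35 MHz = 5 MHz.
92 MHz mod fs = 12 MHz.
12 MHz ≤ fs/2 = 20 MHz, appears at 12 MHz.
92 MHz and 108 MHz both map to 12 MHz.

12 MHz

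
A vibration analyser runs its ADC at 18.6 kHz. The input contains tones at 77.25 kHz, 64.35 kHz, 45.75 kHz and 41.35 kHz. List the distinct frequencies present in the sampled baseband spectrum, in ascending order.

fs/2 = 9.3 kHz.
77.25 kHz mod fs = 2.85 kHz.
2.85 kHz ≤ fs/2 = 9.3 kHz, appears at 2.85 kHz.
64.35 kHz mod fs = 8.55 kHz.
8.55 kHz ≤ fs/2 = 9.3 kHz, appears at 8.55 kHz.
45.75 kHz mod fs = 8.55 kHz.
8.55 kHz ≤ fs/2 = 9.3 kHz, appears at 8.55 kHz.
41.35 kHz mod fs = 4.15 kHz.
4.15 kHz ≤ fs/2 = 9.3 kHz, appears at 4.15 kHz.
Distinct values: {2.85 kHz, 4.15 kHz, 8.55 kHz}.

2.85 kHz, 4.15 kHz, 8.55 kHz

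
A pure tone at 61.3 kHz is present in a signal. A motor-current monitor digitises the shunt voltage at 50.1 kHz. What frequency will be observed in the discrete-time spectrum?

11.2 kHz

61.3 kHz mod fs = 11.2 kHz.
11.2 kHz ≤ fs/2 = 25.05 kHz, appears at 11.2 kHz.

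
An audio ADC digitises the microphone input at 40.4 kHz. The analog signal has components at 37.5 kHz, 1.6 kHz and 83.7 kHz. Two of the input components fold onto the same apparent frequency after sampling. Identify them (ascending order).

fs/2 = 20.2 kHz.
37.5 kHz > fs/2 = 20.2 kHz, folds to fs − 37.5 kHz = 2.9 kHz.
1.6 kHz ≤ fs/2 = 20.2 kHz, passes unchanged.
83.7 kHz mod fs = 2.9 kHz.
2.9 kHz ≤ fs/2 = 20.2 kHz, appears at 2.9 kHz.
37.5 kHz and 83.7 kHz both map to 2.9 kHz.

37.5 kHz, 83.7 kHz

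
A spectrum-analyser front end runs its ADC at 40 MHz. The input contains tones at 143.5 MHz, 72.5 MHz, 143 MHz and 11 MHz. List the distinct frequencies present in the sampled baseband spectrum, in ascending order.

7.5 MHz, 11 MHz, 16.5 MHz, 17 MHz

fs/2 = 20 MHz.
143.5 MHz mod fs = 23.5 MHz.
23.5 MHz > fs/2 = 20 MHz, folds to fs − 23.5 MHz = 16.5 MHz.
72.5 MHz mod fs = 32.5 MHz.
32.5 MHz > fs/2 = 20 MHz, folds to fs − 32.5 MHz = 7.5 MHz.
143 MHz mod fs = 23 MHz.
23 MHz > fs/2 = 20 MHz, folds to fs − 23 MHz = 17 MHz.
11 MHz ≤ fs/2 = 20 MHz, passes unchanged.
Distinct values: {7.5 MHz, 11 MHz, 16.5 MHz, 17 MHz}.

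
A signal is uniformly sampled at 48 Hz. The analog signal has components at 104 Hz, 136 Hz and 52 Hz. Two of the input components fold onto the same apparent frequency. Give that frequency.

8 Hz

fs/2 = 24 Hz.
104 Hz mod fs = 8 Hz.
8 Hz ≤ fs/2 = 24 Hz, appears at 8 Hz.
136 Hz mod fs = 40 Hz.
40 Hz > fs/2 = 24 Hz, folds to fs − 40 Hz = 8 Hz.
52 Hz mod fs = 4 Hz.
4 Hz ≤ fs/2 = 24 Hz, appears at 4 Hz.
104 Hz and 136 Hz both map to 8 Hz.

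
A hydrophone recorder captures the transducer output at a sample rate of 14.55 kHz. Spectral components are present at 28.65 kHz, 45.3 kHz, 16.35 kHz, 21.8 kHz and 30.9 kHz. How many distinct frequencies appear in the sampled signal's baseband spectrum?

4

fs/2 = 7.275 kHz.
28.65 kHz mod fs = 14.1 kHz.
14.1 kHz > fs/2 = 7.275 kHz, folds to fs − 14.1 kHz = 0.45 kHz.
45.3 kHz mod fs = 1.65 kHz.
1.65 kHz ≤ fs/2 = 7.275 kHz, appears at 1.65 kHz.
16.35 kHz mod fs = 1.8 kHz.
1.8 kHz ≤ fs/2 = 7.275 kHz, appears at 1.8 kHz.
21.8 kHz mod fs = 7.25 kHz.
7.25 kHz ≤ fs/2 = 7.275 kHz, appears at 7.25 kHz.
30.9 kHz mod fs = 1.8 kHz.
1.8 kHz ≤ fs/2 = 7.275 kHz, appears at 1.8 kHz.
Distinct values: {0.45 kHz, 1.65 kHz, 1.8 kHz, 7.25 kHz} → 4.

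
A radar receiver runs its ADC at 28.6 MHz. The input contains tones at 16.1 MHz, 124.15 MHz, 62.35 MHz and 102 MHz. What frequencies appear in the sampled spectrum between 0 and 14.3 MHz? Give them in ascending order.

5.15 MHz, 9.75 MHz, 12.4 MHz, 12.5 MHz

fs/2 = 14.3 MHz.
16.1 MHz > fs/2 = 14.3 MHz, folds to fs − 16.1 MHz = 12.5 MHz.
124.15 MHz mod fs = 9.75 MHz.
9.75 MHz ≤ fs/2 = 14.3 MHz, appears at 9.75 MHz.
62.35 MHz mod fs = 5.15 MHz.
5.15 MHz ≤ fs/2 = 14.3 MHz, appears at 5.15 MHz.
102 MHz mod fs = 16.2 MHz.
16.2 MHz > fs/2 = 14.3 MHz, folds to fs − 16.2 MHz = 12.4 MHz.
Distinct values: {5.15 MHz, 9.75 MHz, 12.4 MHz, 12.5 MHz}.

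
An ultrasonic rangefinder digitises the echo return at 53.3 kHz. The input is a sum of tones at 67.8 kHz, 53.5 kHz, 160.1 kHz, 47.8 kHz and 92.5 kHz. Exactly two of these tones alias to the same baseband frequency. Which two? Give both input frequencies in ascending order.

fs/2 = 26.65 kHz.
67.8 kHz mod fs = 14.5 kHz.
14.5 kHz ≤ fs/2 = 26.65 kHz, appears at 14.5 kHz.
53.5 kHz mod fs = 0.2 kHz.
0.2 kHz ≤ fs/2 = 26.65 kHz, appears at 0.2 kHz.
160.1 kHz mod fs = 0.2 kHz.
0.2 kHz ≤ fs/2 = 26.65 kHz, appears at 0.2 kHz.
47.8 kHz > fs/2 = 26.65 kHz, folds to fs − 47.8 kHz = 5.5 kHz.
92.5 kHz mod fs = 39.2 kHz.
39.2 kHz > fs/2 = 26.65 kHz, folds to fs − 39.2 kHz = 14.1 kHz.
53.5 kHz and 160.1 kHz both map to 0.2 kHz.

53.5 kHz, 160.1 kHz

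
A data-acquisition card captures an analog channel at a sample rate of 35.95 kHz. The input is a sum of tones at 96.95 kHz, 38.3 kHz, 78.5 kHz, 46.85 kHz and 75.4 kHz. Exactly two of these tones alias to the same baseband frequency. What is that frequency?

fs/2 = 17.975 kHz.
96.95 kHz mod fs = 25.05 kHz.
25.05 kHz > fs/2 = 17.975 kHz, folds to fs − 25.05 kHz = 10.9 kHz.
38.3 kHz mod fs = 2.35 kHz.
2.35 kHz ≤ fs/2 = 17.975 kHz, appears at 2.35 kHz.
78.5 kHz mod fs = 6.6 kHz.
6.6 kHz ≤ fs/2 = 17.975 kHz, appears at 6.6 kHz.
46.85 kHz mod fs = 10.9 kHz.
10.9 kHz ≤ fs/2 = 17.975 kHz, appears at 10.9 kHz.
75.4 kHz mod fs = 3.5 kHz.
3.5 kHz ≤ fs/2 = 17.975 kHz, appears at 3.5 kHz.
46.85 kHz and 96.95 kHz both map to 10.9 kHz.

10.9 kHz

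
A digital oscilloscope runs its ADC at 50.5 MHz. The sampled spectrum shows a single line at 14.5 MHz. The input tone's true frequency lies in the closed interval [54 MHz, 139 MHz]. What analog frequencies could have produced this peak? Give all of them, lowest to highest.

Frequencies that alias to 14.5 MHz are k·fs ± 14.5 MHz for integer k ≥ 0.
k=0: 14.5 MHz.
k=1: 36 MHz, 65 MHz.
k=2: 86.5 MHz, 115.5 MHz.
k=3: 137 MHz, 166 MHz.
k=4: 187.5 MHz, 216.5 MHz.
Within [54 MHz, 139 MHz]: 65 MHz, 86.5 MHz, 115.5 MHz, 137 MHz.

65 MHz, 86.5 MHz, 115.5 MHz, 137 MHz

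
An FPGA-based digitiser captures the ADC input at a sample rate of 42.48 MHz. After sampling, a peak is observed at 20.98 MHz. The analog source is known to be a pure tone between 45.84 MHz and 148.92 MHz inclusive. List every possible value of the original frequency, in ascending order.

Frequencies that alias to 20.98 MHz are k·fs ± 20.98 MHz for integer k ≥ 0.
k=0: 20.98 MHz.
k=1: 21.5 MHz, 63.46 MHz.
k=2: 63.98 MHz, 105.94 MHz.
k=3: 106.46 MHz, 148.42 MHz.
k=4: 148.94 MHz, 190.9 MHz.
Within [45.84 MHz, 148.92 MHz]: 63.46 MHz, 63.98 MHz, 105.94 MHz, 106.46 MHz, 148.42 MHz.

63.46 MHz, 63.98 MHz, 105.94 MHz, 106.46 MHz, 148.42 MHz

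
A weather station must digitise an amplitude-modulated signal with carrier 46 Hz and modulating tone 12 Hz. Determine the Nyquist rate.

AM sidebands sit at fc ± fm = 34 Hz and 58 Hz.
Highest-frequency component: 58 Hz.
Nyquist rate = 2 × 58 Hz = 116 Hz.

116 Hz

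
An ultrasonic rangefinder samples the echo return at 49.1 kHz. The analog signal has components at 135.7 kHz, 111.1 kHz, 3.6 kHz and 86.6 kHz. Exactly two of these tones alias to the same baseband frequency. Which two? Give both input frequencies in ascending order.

86.6 kHz, 135.7 kHz

fs/2 = 24.55 kHz.
135.7 kHz mod fs = 37.5 kHz.
37.5 kHz > fs/2 = 24.55 kHz, folds to fs − 37.5 kHz = 11.6 kHz.
111.1 kHz mod fs = 12.9 kHz.
12.9 kHz ≤ fs/2 = 24.55 kHz, appears at 12.9 kHz.
3.6 kHz ≤ fs/2 = 24.55 kHz, passes unchanged.
86.6 kHz mod fs = 37.5 kHz.
37.5 kHz > fs/2 = 24.55 kHz, folds to fs − 37.5 kHz = 11.6 kHz.
86.6 kHz and 135.7 kHz both map to 11.6 kHz.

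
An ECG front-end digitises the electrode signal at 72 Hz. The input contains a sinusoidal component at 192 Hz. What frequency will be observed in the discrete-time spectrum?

24 Hz

192 Hz mod fs = 48 Hz.
48 Hz > fs/2 = 36 Hz, folds to fs − 48 Hz = 24 Hz.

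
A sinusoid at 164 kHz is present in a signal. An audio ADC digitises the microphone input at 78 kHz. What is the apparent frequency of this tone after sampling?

8 kHz

164 kHz mod fs = 8 kHz.
8 kHz ≤ fs/2 = 39 kHz, appears at 8 kHz.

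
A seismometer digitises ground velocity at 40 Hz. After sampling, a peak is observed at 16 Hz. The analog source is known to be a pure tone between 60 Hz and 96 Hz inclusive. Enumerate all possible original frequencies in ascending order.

64 Hz, 96 Hz

Frequencies that alias to 16 Hz are k·fs ± 16 Hz for integer k ≥ 0.
k=0: 16 Hz.
k=1: 24 Hz, 56 Hz.
k=2: 64 Hz, 96 Hz.
k=3: 104 Hz, 136 Hz.
Within [60 Hz, 96 Hz]: 64 Hz, 96 Hz.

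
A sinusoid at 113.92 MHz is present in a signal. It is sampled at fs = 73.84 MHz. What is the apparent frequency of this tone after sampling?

113.92 MHz mod fs = 40.08 MHz.
40.08 MHz > fs/2 = 36.92 MHz, folds to fs − 40.08 MHz = 33.76 MHz.

33.76 MHz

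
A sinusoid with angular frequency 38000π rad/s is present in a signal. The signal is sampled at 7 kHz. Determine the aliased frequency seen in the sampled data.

2 kHz

ω = 38000π rad/s → f = ω/(2π) = 19000 Hz = 19 kHz.
19 kHz mod fs = 5 kHz.
5 kHz > fs/2 = 3.5 kHz, folds to fs − 5 kHz = 2 kHz.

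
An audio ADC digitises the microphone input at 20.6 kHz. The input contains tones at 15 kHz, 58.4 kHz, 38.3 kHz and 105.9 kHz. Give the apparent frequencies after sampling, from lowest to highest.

2.9 kHz, 3.4 kHz, 5.6 kHz

fs/2 = 10.3 kHz.
15 kHz > fs/2 = 10.3 kHz, folds to fs − 15 kHz = 5.6 kHz.
58.4 kHz mod fs = 17.2 kHz.
17.2 kHz > fs/2 = 10.3 kHz, folds to fs − 17.2 kHz = 3.4 kHz.
38.3 kHz mod fs = 17.7 kHz.
17.7 kHz > fs/2 = 10.3 kHz, folds to fs − 17.7 kHz = 2.9 kHz.
105.9 kHz mod fs = 2.9 kHz.
2.9 kHz ≤ fs/2 = 10.3 kHz, appears at 2.9 kHz.
Distinct values: {2.9 kHz, 3.4 kHz, 5.6 kHz}.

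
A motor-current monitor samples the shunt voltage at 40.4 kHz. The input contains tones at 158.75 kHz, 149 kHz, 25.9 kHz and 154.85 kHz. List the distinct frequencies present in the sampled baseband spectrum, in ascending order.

2.85 kHz, 6.75 kHz, 12.6 kHz, 14.5 kHz

fs/2 = 20.2 kHz.
158.75 kHz mod fs = 37.55 kHz.
37.55 kHz > fs/2 = 20.2 kHz, folds to fs − 37.55 kHz = 2.85 kHz.
149 kHz mod fs = 27.8 kHz.
27.8 kHz > fs/2 = 20.2 kHz, folds to fs − 27.8 kHz = 12.6 kHz.
25.9 kHz > fs/2 = 20.2 kHz, folds to fs − 25.9 kHz = 14.5 kHz.
154.85 kHz mod fs = 33.65 kHz.
33.65 kHz > fs/2 = 20.2 kHz, folds to fs − 33.65 kHz = 6.75 kHz.
Distinct values: {2.85 kHz, 6.75 kHz, 12.6 kHz, 14.5 kHz}.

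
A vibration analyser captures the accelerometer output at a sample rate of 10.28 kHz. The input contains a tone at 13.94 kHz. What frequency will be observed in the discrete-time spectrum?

13.94 kHz mod fs = 3.66 kHz.
3.66 kHz ≤ fs/2 = 5.14 kHz, appears at 3.66 kHz.

3.66 kHz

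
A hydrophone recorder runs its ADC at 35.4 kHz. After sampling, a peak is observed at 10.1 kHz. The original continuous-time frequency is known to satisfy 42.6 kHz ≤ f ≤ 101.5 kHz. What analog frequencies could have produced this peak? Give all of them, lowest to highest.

45.5 kHz, 60.7 kHz, 80.9 kHz, 96.1 kHz

Frequencies that alias to 10.1 kHz are k·fs ± 10.1 kHz for integer k ≥ 0.
k=0: 10.1 kHz.
k=1: 25.3 kHz, 45.5 kHz.
k=2: 60.7 kHz, 80.9 kHz.
k=3: 96.1 kHz, 116.3 kHz.
k=4: 131.5 kHz, 151.7 kHz.
Within [42.6 kHz, 101.5 kHz]: 45.5 kHz, 60.7 kHz, 80.9 kHz, 96.1 kHz.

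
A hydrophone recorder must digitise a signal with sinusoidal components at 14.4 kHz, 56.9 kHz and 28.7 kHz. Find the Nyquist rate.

113.8 kHz

Highest-frequency component: 56.9 kHz.
Nyquist rate = 2 × 56.9 kHz = 113.8 kHz.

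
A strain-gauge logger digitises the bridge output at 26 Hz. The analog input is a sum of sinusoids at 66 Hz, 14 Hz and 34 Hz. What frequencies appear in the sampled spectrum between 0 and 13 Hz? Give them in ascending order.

8 Hz, 12 Hz

fs/2 = 13 Hz.
66 Hz mod fs = 14 Hz.
14 Hz > fs/2 = 13 Hz, folds to fs − 14 Hz = 12 Hz.
14 Hz > fs/2 = 13 Hz, folds to fs − 14 Hz = 12 Hz.
34 Hz mod fs = 8 Hz.
8 Hz ≤ fs/2 = 13 Hz, appears at 8 Hz.
Distinct values: {8 Hz, 12 Hz}.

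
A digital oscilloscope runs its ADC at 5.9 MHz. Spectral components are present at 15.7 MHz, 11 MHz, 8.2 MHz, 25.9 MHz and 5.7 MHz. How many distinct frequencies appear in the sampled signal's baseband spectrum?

fs/2 = 2.95 MHz.
15.7 MHz mod fs = 3.9 MHz.
3.9 MHz > fs/2 = 2.95 MHz, folds to fs − 3.9 MHz = 2 MHz.
11 MHz mod fs = 5.1 MHz.
5.1 MHz > fs/2 = 2.95 MHz, folds to fs − 5.1 MHz = 0.8 MHz.
8.2 MHz mod fs = 2.3 MHz.
2.3 MHz ≤ fs/2 = 2.95 MHz, appears at 2.3 MHz.
25.9 MHz mod fs = 2.3 MHz.
2.3 MHz ≤ fs/2 = 2.95 MHz, appears at 2.3 MHz.
5.7 MHz > fs/2 = 2.95 MHz, folds to fs − 5.7 MHz = 0.2 MHz.
Distinct values: {0.2 MHz, 0.8 MHz, 2 MHz, 2.3 MHz} → 4.

4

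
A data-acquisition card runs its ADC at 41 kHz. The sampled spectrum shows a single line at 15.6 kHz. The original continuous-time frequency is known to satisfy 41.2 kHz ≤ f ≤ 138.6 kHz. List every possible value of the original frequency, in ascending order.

Frequencies that alias to 15.6 kHz are k·fs ± 15.6 kHz for integer k ≥ 0.
k=0: 15.6 kHz.
k=1: 25.4 kHz, 56.6 kHz.
k=2: 66.4 kHz, 97.6 kHz.
k=3: 107.4 kHz, 138.6 kHz.
k=4: 148.4 kHz, 179.6 kHz.
Within [41.2 kHz, 138.6 kHz]: 56.6 kHz, 66.4 kHz, 97.6 kHz, 107.4 kHz, 138.6 kHz.

56.6 kHz, 66.4 kHz, 97.6 kHz, 107.4 kHz, 138.6 kHz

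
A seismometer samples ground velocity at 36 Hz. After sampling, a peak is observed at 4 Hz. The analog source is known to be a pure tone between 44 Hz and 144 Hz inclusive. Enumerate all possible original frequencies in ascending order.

68 Hz, 76 Hz, 104 Hz, 112 Hz, 140 Hz

Frequencies that alias to 4 Hz are k·fs ± 4 Hz for integer k ≥ 0.
k=0: 4 Hz.
k=1: 32 Hz, 40 Hz.
k=2: 68 Hz, 76 Hz.
k=3: 104 Hz, 112 Hz.
k=4: 140 Hz, 148 Hz.
k=5: 176 Hz, 184 Hz.
Within [44 Hz, 144 Hz]: 68 Hz, 76 Hz, 104 Hz, 112 Hz, 140 Hz.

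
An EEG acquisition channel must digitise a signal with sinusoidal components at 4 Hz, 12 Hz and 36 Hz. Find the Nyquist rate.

Highest-frequency component: 36 Hz.
Nyquist rate = 2 × 36 Hz = 72 Hz.

72 Hz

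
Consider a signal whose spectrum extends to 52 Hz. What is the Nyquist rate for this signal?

Nyquist rate = 2 × 52 Hz = 104 Hz.

104 Hz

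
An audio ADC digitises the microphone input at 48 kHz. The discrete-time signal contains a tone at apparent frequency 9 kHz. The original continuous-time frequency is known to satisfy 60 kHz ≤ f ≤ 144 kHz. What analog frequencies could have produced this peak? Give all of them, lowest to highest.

Frequencies that alias to 9 kHz are k·fs ± 9 kHz for integer k ≥ 0.
k=0: 9 kHz.
k=1: 39 kHz, 57 kHz.
k=2: 87 kHz, 105 kHz.
k=3: 135 kHz, 153 kHz.
k=4: 183 kHz, 201 kHz.
Within [60 kHz, 144 kHz]: 87 kHz, 105 kHz, 135 kHz.

87 kHz, 105 kHz, 135 kHz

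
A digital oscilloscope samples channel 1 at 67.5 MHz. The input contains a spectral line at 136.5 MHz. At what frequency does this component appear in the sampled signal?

136.5 MHz mod fs = 1.5 MHz.
1.5 MHz ≤ fs/2 = 33.75 MHz, appears at 1.5 MHz.

1.5 MHz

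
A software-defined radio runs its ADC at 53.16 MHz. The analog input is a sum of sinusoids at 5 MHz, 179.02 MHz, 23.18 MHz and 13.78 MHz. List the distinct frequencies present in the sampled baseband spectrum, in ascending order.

fs/2 = 26.58 MHz.
5 MHz ≤ fs/2 = 26.58 MHz, passes unchanged.
179.02 MHz mod fs = 19.54 MHz.
19.54 MHz ≤ fs/2 = 26.58 MHz, appears at 19.54 MHz.
23.18 MHz ≤ fs/2 = 26.58 MHz, passes unchanged.
13.78 MHz ≤ fs/2 = 26.58 MHz, passes unchanged.
Distinct values: {5 MHz, 13.78 MHz, 19.54 MHz, 23.18 MHz}.

5 MHz, 13.78 MHz, 19.54 MHz, 23.18 MHz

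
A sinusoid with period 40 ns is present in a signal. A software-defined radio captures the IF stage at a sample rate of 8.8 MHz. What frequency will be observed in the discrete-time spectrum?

T = 40 ns → f = 1/T = 25 MHz.
25 MHz mod fs = 7.4 MHz.
7.4 MHz > fs/2 = 4.4 MHz, folds to fs − 7.4 MHz = 1.4 MHz.

1.4 MHz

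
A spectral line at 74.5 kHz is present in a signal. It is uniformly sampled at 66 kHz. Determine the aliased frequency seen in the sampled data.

8.5 kHz

74.5 kHz mod fs = 8.5 kHz.
8.5 kHz ≤ fs/2 = 33 kHz, appears at 8.5 kHz.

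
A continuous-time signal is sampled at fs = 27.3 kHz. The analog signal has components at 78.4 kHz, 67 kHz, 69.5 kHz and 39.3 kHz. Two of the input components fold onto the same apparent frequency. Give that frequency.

12.4 kHz

fs/2 = 13.65 kHz.
78.4 kHz mod fs = 23.8 kHz.
23.8 kHz > fs/2 = 13.65 kHz, folds to fs − 23.8 kHz = 3.5 kHz.
67 kHz mod fs = 12.4 kHz.
12.4 kHz ≤ fs/2 = 13.65 kHz, appears at 12.4 kHz.
69.5 kHz mod fs = 14.9 kHz.
14.9 kHz > fs/2 = 13.65 kHz, folds to fs − 14.9 kHz = 12.4 kHz.
39.3 kHz mod fs = 12 kHz.
12 kHz ≤ fs/2 = 13.65 kHz, appears at 12 kHz.
67 kHz and 69.5 kHz both map to 12.4 kHz.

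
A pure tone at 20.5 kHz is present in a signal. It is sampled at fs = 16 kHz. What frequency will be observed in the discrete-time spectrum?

4.5 kHz

20.5 kHz mod fs = 4.5 kHz.
4.5 kHz ≤ fs/2 = 8 kHz, appears at 4.5 kHz.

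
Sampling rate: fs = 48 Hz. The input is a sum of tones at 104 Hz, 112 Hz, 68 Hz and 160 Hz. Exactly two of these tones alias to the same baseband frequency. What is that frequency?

fs/2 = 24 Hz.
104 Hz mod fs = 8 Hz.
8 Hz ≤ fs/2 = 24 Hz, appears at 8 Hz.
112 Hz mod fs = 16 Hz.
16 Hz ≤ fs/2 = 24 Hz, appears at 16 Hz.
68 Hz mod fs = 20 Hz.
20 Hz ≤ fs/2 = 24 Hz, appears at 20 Hz.
160 Hz mod fs = 16 Hz.
16 Hz ≤ fs/2 = 24 Hz, appears at 16 Hz.
112 Hz and 160 Hz both map to 16 Hz.

16 Hz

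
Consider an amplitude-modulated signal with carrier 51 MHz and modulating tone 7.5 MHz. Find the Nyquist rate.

117 MHz

AM sidebands sit at fc ± fm = 43.5 MHz and 58.5 MHz.
Highest-frequency component: 58.5 MHz.
Nyquist rate = 2 × 58.5 MHz = 117 MHz.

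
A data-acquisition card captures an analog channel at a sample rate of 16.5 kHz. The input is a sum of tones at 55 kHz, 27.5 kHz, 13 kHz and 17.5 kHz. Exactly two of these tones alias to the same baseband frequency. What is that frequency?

5.5 kHz

fs/2 = 8.25 kHz.
55 kHz mod fs = 5.5 kHz.
5.5 kHz ≤ fs/2 = 8.25 kHz, appears at 5.5 kHz.
27.5 kHz mod fs = 11 kHz.
11 kHz > fs/2 = 8.25 kHz, folds to fs − 11 kHz = 5.5 kHz.
13 kHz > fs/2 = 8.25 kHz, folds to fs − 13 kHz = 3.5 kHz.
17.5 kHz mod fs = 1 kHz.
1 kHz ≤ fs/2 = 8.25 kHz, appears at 1 kHz.
27.5 kHz and 55 kHz both map to 5.5 kHz.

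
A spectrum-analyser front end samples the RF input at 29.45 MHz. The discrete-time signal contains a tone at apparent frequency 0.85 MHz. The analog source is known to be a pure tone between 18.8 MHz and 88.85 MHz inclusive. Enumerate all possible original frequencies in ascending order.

Frequencies that alias to 0.85 MHz are k·fs ± 0.85 MHz for integer k ≥ 0.
k=0: 0.85 MHz.
k=1: 28.6 MHz, 30.3 MHz.
k=2: 58.05 MHz, 59.75 MHz.
k=3: 87.5 MHz, 89.2 MHz.
k=4: 116.95 MHz, 118.65 MHz.
Within [18.8 MHz, 88.85 MHz]: 28.6 MHz, 30.3 MHz, 58.05 MHz, 59.75 MHz, 87.5 MHz.

28.6 MHz, 30.3 MHz, 58.05 MHz, 59.75 MHz, 87.5 MHz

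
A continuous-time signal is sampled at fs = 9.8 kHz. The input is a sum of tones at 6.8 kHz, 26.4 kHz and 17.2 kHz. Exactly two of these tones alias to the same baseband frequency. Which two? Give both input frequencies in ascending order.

fs/2 = 4.9 kHz.
6.8 kHz > fs/2 = 4.9 kHz, folds to fs − 6.8 kHz = 3 kHz.
26.4 kHz mod fs = 6.8 kHz.
6.8 kHz > fs/2 = 4.9 kHz, folds to fs − 6.8 kHz = 3 kHz.
17.2 kHz mod fs = 7.4 kHz.
7.4 kHz > fs/2 = 4.9 kHz, folds to fs − 7.4 kHz = 2.4 kHz.
6.8 kHz and 26.4 kHz both map to 3 kHz.

6.8 kHz, 26.4 kHz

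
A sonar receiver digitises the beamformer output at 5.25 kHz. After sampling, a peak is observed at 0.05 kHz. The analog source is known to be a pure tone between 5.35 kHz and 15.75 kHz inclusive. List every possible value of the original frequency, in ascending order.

10.45 kHz, 10.55 kHz, 15.7 kHz

Frequencies that alias to 0.05 kHz are k·fs ± 0.05 kHz for integer k ≥ 0.
k=0: 0.05 kHz.
k=1: 5.2 kHz, 5.3 kHz.
k=2: 10.45 kHz, 10.55 kHz.
k=3: 15.7 kHz, 15.8 kHz.
k=4: 20.95 kHz, 21.05 kHz.
Within [5.35 kHz, 15.75 kHz]: 10.45 kHz, 10.55 kHz, 15.7 kHz.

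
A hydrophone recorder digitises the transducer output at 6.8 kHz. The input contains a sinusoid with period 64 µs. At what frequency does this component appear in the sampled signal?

T = 64 µs → f = 1/T = 15.625 kHz.
15.625 kHz mod fs = 2.025 kHz.
2.025 kHz ≤ fs/2 = 3.4 kHz, appears at 2.025 kHz.

2.025 kHz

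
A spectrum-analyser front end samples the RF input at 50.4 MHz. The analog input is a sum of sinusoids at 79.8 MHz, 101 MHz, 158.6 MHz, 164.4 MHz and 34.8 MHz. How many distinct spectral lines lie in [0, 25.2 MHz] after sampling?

fs/2 = 25.2 MHz.
79.8 MHz mod fs = 29.4 MHz.
29.4 MHz > fs/2 = 25.2 MHz, folds to fs − 29.4 MHz = 21 MHz.
101 MHz mod fs = 0.2 MHz.
0.2 MHz ≤ fs/2 = 25.2 MHz, appears at 0.2 MHz.
158.6 MHz mod fs = 7.4 MHz.
7.4 MHz ≤ fs/2 = 25.2 MHz, appears at 7.4 MHz.
164.4 MHz mod fs = 13.2 MHz.
13.2 MHz ≤ fs/2 = 25.2 MHz, appears at 13.2 MHz.
34.8 MHz > fs/2 = 25.2 MHz, folds to fs − 34.8 MHz = 15.6 MHz.
Distinct values: {0.2 MHz, 7.4 MHz, 13.2 MHz, 15.6 MHz, 21 MHz} → 5.

5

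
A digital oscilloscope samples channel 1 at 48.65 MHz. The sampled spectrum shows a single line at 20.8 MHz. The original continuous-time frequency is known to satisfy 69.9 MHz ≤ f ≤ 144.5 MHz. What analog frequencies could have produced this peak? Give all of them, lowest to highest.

76.5 MHz, 118.1 MHz, 125.15 MHz

Frequencies that alias to 20.8 MHz are k·fs ± 20.8 MHz for integer k ≥ 0.
k=0: 20.8 MHz.
k=1: 27.85 MHz, 69.45 MHz.
k=2: 76.5 MHz, 118.1 MHz.
k=3: 125.15 MHz, 166.75 MHz.
k=4: 173.8 MHz, 215.4 MHz.
Within [69.9 MHz, 144.5 MHz]: 76.5 MHz, 118.1 MHz, 125.15 MHz.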